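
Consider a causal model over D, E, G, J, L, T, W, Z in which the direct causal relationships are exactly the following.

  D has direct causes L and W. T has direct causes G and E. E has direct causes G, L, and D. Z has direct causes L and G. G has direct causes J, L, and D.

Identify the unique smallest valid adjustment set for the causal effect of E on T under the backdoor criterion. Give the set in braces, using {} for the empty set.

{G}

Variables eligible for adjustment (non-descendants of E, excluding E and T): {D, G, J, L, W, Z}.
Backdoor paths from E to T:
  P1: E <- L -> D -> G -> T
  P2: E <- L -> G -> T
  P3: E <- L -> Z <- G -> T
  P4: E <- D <- L -> G -> T
  P5: E <- D <- L -> Z <- G -> T
  P6: E <- D -> G -> T
  P7: E <- G -> T
The empty set is not sufficient: P1 (E <- L -> D -> G -> T) has no collider blocking it and no conditioned non-collider, so it is open.
Try {G}:
  P1: blocked at chain node G ∈ conditioning set.
  P2: blocked at chain node G ∈ conditioning set.
  P3: blocked at collider Z (neither it nor any descendant is in the conditioning set).
  P4: blocked at chain node G ∈ conditioning set.
  P5: blocked at collider Z (neither it nor any descendant is in the conditioning set).
  P6: blocked at chain node G ∈ conditioning set.
  P7: blocked at fork node G ∈ conditioning set.
{G} contains no descendant of E and blocks every backdoor path.
No other singleton works — e.g. {J} leaves P1 open — so {G} is the unique smallest valid adjustment set.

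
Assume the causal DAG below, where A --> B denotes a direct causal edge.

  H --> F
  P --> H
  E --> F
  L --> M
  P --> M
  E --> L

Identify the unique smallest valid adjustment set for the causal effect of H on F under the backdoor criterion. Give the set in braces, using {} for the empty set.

{}

Variables eligible for adjustment (non-descendants of H, excluding H and F): {E, L, M, P}.
Backdoor paths from H to F:
  P1: H <- P -> M <- L <- E -> F
Each backdoor path contains an unconditioned collider, so every path is already blocked with the empty conditioning set:
  P1: blocked at collider M (neither it nor any descendant is in the conditioning set).
The empty set is therefore the unique smallest valid set.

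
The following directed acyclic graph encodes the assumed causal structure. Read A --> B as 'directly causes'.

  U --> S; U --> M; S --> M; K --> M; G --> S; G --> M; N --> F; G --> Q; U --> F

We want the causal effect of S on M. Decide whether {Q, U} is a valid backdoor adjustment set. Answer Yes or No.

Backdoor paths from S to M (paths whose first edge points into S):
  P1: S <- U -> M
  P2: S <- G -> M
Condition 1 (no descendant of S in the set): holds — descendants of S are {M}; none are in {Q, U}.
Condition 2 (every backdoor path blocked by {Q, U}):
  P1: blocked at fork node U ∈ conditioning set.
  P2: open — no interior node is in the conditioning set.
{Q, U} does not satisfy the backdoor criterion.

No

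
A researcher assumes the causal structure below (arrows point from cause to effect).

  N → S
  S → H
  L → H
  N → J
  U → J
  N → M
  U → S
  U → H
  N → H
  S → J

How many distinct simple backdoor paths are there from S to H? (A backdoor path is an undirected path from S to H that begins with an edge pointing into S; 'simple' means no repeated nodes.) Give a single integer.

4

A backdoor path from S to H is any simple undirected path whose first edge points into S (i.e. leaves S via a parent).
Parents of S: {N, U}.
Enumerating:
  P1: S <- U -> H
  P2: S <- U -> J <- N -> H
  P3: S <- N -> H
  P4: S <- N -> J <- U -> H
That exhausts the simple backdoor paths. Count: 4.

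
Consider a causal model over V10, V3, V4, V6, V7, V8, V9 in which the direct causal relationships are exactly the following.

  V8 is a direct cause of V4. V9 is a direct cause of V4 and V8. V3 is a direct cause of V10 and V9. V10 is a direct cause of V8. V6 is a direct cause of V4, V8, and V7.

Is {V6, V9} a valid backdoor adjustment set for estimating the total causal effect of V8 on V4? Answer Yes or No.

Yes

Backdoor paths from V8 to V4 (paths whose first edge points into V8):
  P1: V8 <- V9 -> V4
  P2: V8 <- V10 <- V3 -> V9 -> V4
  P3: V8 <- V6 -> V4
Condition 1 (no descendant of V8 in the set): holds — descendants of V8 are {V4}; none are in {V6, V9}.
Condition 2 (every backdoor path blocked by {V6, V9}):
  P1: blocked at fork node V9 ∈ conditioning set.
  P2: blocked at chain node V9 ∈ conditioning set.
  P3: blocked at fork node V6 ∈ conditioning set.
{V6, V9} satisfies the backdoor criterion.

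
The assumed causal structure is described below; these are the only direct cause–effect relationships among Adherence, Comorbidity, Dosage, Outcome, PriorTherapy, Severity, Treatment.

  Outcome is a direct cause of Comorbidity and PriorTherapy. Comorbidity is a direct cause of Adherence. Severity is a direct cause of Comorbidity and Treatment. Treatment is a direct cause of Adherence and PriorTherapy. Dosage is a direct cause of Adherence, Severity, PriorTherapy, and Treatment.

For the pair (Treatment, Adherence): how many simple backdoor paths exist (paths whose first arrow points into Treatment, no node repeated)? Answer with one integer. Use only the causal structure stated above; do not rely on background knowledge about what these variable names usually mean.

7

A backdoor path from Treatment to Adherence is any simple undirected path whose first edge points into Treatment (i.e. leaves Treatment via a parent).
Parents of Treatment: {Dosage, Severity}.
Enumerating:
  P1: Treatment <- Dosage -> Severity -> Comorbidity -> Adherence
  P2: Treatment <- Dosage -> PriorTherapy <- Outcome -> Comorbidity -> Adherence
  P3: Treatment <- Dosage -> Adherence
  P4: Treatment <- Severity <- Dosage -> PriorTherapy <- Outcome -> Comorbidity -> Adherence
  P5: Treatment <- Severity <- Dosage -> Adherence
  P6: Treatment <- Severity -> Comorbidity <- Outcome -> PriorTherapy <- Dosage -> Adherence
  P7: Treatment <- Severity -> Comorbidity -> Adherence
That exhausts the simple backdoor paths. Count: 7.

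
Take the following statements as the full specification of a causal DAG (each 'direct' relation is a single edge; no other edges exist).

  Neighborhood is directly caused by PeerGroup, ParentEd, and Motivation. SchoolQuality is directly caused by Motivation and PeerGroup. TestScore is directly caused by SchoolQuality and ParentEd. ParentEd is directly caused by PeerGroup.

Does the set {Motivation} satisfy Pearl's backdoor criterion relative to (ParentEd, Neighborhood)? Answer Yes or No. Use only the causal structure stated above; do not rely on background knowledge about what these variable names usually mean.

No

Backdoor paths from ParentEd to Neighborhood (paths whose first edge points into ParentEd):
  P1: ParentEd <- PeerGroup -> SchoolQuality <- Motivation -> Neighborhood
  P2: ParentEd <- PeerGroup -> Neighborhood
Condition 1 (no descendant of ParentEd in the set): holds — descendants of ParentEd are {Neighborhood, TestScore}; none are in {Motivation}.
Condition 2 (every backdoor path blocked by {Motivation}):
  P1: blocked at collider SchoolQuality (neither it nor any descendant is in the conditioning set).
  P2: open — no interior node is in the conditioning set.
{Motivation} does not satisfy the backdoor criterion.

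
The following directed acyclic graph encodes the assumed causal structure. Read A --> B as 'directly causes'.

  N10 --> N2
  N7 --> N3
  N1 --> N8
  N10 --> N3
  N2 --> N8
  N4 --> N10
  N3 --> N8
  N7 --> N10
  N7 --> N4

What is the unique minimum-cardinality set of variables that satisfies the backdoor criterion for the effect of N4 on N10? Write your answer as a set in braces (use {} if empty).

Variables eligible for adjustment (non-descendants of N4, excluding N4 and N10): {N1, N7}.
Backdoor paths from N4 to N10:
  P1: N4 <- N7 -> N10
  P2: N4 <- N7 -> N3 <- N10
  P3: N4 <- N7 -> N3 -> N8 <- N2 <- N10
The empty set is not sufficient: P1 (N4 <- N7 -> N10) has no collider blocking it and no conditioned non-collider, so it is open.
Try {N7}:
  P1: blocked at fork node N7 ∈ conditioning set.
  P2: blocked at fork node N7 ∈ conditioning set.
  P3: blocked at fork node N7 ∈ conditioning set.
{N7} contains no descendant of N4 and blocks every backdoor path.
No other singleton works — e.g. {N1} leaves P1 open — so {N7} is the unique smallest valid adjustment set.

{N7}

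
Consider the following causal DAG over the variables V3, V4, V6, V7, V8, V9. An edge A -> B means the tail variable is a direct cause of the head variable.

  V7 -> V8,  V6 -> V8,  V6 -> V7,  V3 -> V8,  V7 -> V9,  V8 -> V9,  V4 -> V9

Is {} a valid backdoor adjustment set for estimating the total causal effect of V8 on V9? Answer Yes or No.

No

Backdoor paths from V8 to V9 (paths whose first edge points into V8):
  P1: V8 <- V6 -> V7 -> V9
  P2: V8 <- V7 -> V9
Condition 1 (no descendant of V8 in the set): holds — descendants of V8 are {V9}; none are in {}.
Condition 2 (every backdoor path blocked by {}):
  P1: open — no interior node is in the conditioning set.
  P2: open — no interior node is in the conditioning set.
{} does not satisfy the backdoor criterion.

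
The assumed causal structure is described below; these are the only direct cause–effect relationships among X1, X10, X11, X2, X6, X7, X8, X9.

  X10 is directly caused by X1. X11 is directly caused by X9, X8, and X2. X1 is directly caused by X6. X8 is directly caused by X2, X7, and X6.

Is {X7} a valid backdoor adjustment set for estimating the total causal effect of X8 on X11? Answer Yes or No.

No

Backdoor paths from X8 to X11 (paths whose first edge points into X8):
  P1: X8 <- X2 -> X11
Condition 1 (no descendant of X8 in the set): holds — descendants of X8 are {X11}; none are in {X7}.
Condition 2 (every backdoor path blocked by {X7}):
  P1: open — no interior node is in the conditioning set.
{X7} does not satisfy the backdoor criterion.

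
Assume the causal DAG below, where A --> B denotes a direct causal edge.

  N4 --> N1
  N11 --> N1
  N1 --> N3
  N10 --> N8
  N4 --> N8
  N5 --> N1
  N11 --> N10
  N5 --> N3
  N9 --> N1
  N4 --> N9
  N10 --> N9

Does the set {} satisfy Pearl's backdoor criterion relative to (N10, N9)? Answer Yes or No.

Backdoor paths from N10 to N9 (paths whose first edge points into N10):
  P1: N10 <- N11 -> N1 <- N4 -> N9
  P2: N10 <- N11 -> N1 <- N9
Condition 1 (no descendant of N10 in the set): holds — descendants of N10 are {N1, N3, N8, N9}; none are in {}.
Condition 2 (every backdoor path blocked by {}):
  P1: blocked at collider N1 (neither it nor any descendant is in the conditioning set).
  P2: blocked at collider N1 (neither it nor any descendant is in the conditioning set).
{} satisfies the backdoor criterion.

Yes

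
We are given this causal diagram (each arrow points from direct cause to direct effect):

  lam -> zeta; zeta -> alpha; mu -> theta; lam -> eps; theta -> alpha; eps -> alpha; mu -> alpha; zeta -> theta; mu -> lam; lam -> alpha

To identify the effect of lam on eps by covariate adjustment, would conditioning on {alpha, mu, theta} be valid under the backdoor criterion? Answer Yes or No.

Backdoor paths from lam to eps (paths whose first edge points into lam):
  P1: lam <- mu -> theta <- zeta -> alpha <- eps
  P2: lam <- mu -> theta -> alpha <- eps
  P3: lam <- mu -> alpha <- eps
Condition 1 (no descendant of lam in the set): FAILS — alpha and theta are descendants of lam.
Condition 2 (every backdoor path blocked by {alpha, mu, theta}):
  P1: blocked at fork node mu ∈ conditioning set.
  P2: blocked at fork node mu ∈ conditioning set.
  P3: blocked at fork node mu ∈ conditioning set.
{alpha, mu, theta} does not satisfy the backdoor criterion.

No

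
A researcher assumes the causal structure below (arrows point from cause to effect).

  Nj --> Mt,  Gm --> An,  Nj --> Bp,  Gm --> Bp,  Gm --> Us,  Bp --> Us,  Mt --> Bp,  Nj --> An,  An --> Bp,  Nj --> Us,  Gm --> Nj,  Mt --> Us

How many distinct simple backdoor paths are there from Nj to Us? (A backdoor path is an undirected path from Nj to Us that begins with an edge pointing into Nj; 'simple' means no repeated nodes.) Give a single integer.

5

A backdoor path from Nj to Us is any simple undirected path whose first edge points into Nj (i.e. leaves Nj via a parent).
Parents of Nj: {Gm}.
Enumerating:
  P1: Nj <- Gm -> An -> Bp <- Mt -> Us
  P2: Nj <- Gm -> An -> Bp -> Us
  P3: Nj <- Gm -> Bp <- Mt -> Us
  P4: Nj <- Gm -> Bp -> Us
  P5: Nj <- Gm -> Us
That exhausts the simple backdoor paths. Count: 5.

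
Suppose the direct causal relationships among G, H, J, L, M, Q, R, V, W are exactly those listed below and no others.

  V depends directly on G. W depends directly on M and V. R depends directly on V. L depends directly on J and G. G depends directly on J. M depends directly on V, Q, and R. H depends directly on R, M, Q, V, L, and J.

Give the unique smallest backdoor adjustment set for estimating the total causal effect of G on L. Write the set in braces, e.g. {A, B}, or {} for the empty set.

{J}

Variables eligible for adjustment (non-descendants of G, excluding G and L): {J, Q}.
Backdoor paths from G to L:
  P1: G <- J -> L
  P2: G <- J -> H <- L
The empty set is not sufficient: P1 (G <- J -> L) has no collider blocking it and no conditioned non-collider, so it is open.
Try {J}:
  P1: blocked at fork node J ∈ conditioning set.
  P2: blocked at fork node J ∈ conditioning set.
{J} contains no descendant of G and blocks every backdoor path.
No other singleton works — e.g. {Q} leaves P1 open — so {J} is the unique smallest valid adjustment set.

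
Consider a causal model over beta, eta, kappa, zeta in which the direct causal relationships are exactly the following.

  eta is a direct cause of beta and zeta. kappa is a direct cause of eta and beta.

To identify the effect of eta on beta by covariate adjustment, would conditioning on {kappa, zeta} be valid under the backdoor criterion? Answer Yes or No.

Backdoor paths from eta to beta (paths whose first edge points into eta):
  P1: eta <- kappa -> beta
Condition 1 (no descendant of eta in the set): FAILS — zeta is a descendant of eta.
Condition 2 (every backdoor path blocked by {kappa, zeta}):
  P1: blocked at fork node kappa ∈ conditioning set.
{kappa, zeta} does not satisfy the backdoor criterion.

No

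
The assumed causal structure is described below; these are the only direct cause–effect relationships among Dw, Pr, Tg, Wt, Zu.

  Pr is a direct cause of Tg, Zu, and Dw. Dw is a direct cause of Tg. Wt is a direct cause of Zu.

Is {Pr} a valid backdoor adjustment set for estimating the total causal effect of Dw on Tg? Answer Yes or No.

Backdoor paths from Dw to Tg (paths whose first edge points into Dw):
  P1: Dw <- Pr -> Tg
Condition 1 (no descendant of Dw in the set): holds — descendants of Dw are {Tg}; none are in {Pr}.
Condition 2 (every backdoor path blocked by {Pr}):
  P1: blocked at fork node Pr ∈ conditioning set.
{Pr} satisfies the backdoor criterion.

Yes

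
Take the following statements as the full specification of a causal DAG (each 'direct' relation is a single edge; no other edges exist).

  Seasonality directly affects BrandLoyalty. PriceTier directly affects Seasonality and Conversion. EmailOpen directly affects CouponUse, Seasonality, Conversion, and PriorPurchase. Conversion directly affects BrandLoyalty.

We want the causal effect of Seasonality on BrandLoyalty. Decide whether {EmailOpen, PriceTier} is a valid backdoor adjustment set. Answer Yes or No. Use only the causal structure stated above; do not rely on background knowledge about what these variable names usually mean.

Backdoor paths from Seasonality to BrandLoyalty (paths whose first edge points into Seasonality):
  P1: Seasonality <- PriceTier -> Conversion -> BrandLoyalty
  P2: Seasonality <- EmailOpen -> Conversion -> BrandLoyalty
Condition 1 (no descendant of Seasonality in the set): holds — descendants of Seasonality are {BrandLoyalty}; none are in {EmailOpen, PriceTier}.
Condition 2 (every backdoor path blocked by {EmailOpen, PriceTier}):
  P1: blocked at fork node PriceTier ∈ conditioning set.
  P2: blocked at fork node EmailOpen ∈ conditioning set.
{EmailOpen, PriceTier} satisfies the backdoor criterion.

Yes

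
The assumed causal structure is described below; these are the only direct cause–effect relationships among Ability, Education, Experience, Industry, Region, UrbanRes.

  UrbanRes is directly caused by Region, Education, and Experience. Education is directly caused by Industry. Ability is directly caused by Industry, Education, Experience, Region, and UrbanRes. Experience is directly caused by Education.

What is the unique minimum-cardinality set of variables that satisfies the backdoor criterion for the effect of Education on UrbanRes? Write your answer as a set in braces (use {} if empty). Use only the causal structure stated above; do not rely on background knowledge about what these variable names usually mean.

{}

Variables eligible for adjustment (non-descendants of Education, excluding Education and UrbanRes): {Industry, Region}.
Backdoor paths from Education to UrbanRes:
  P1: Education <- Industry -> Ability <- Experience -> UrbanRes
  P2: Education <- Industry -> Ability <- Region -> UrbanRes
  P3: Education <- Industry -> Ability <- UrbanRes
Each backdoor path contains an unconditioned collider, so every path is already blocked with the empty conditioning set:
  P1: blocked at collider Ability (neither it nor any descendant is in the conditioning set).
  P2: blocked at collider Ability (neither it nor any descendant is in the conditioning set).
  P3: blocked at collider Ability (neither it nor any descendant is in the conditioning set).
The empty set is therefore the unique smallest valid set.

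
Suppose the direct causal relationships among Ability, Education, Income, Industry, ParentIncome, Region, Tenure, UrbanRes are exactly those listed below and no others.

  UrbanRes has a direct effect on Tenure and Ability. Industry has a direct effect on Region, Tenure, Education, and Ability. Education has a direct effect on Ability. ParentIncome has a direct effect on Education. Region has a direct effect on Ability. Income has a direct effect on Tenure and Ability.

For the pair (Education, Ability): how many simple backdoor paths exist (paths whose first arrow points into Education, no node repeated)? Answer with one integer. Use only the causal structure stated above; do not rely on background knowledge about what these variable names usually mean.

A backdoor path from Education to Ability is any simple undirected path whose first edge points into Education (i.e. leaves Education via a parent).
Parents of Education: {Industry, ParentIncome}.
Enumerating:
  P1: Education <- Industry -> Region -> Ability
  P2: Education <- Industry -> Ability
  P3: Education <- Industry -> Tenure <- Income -> Ability
  P4: Education <- Industry -> Tenure <- UrbanRes -> Ability
That exhausts the simple backdoor paths. Count: 4.

4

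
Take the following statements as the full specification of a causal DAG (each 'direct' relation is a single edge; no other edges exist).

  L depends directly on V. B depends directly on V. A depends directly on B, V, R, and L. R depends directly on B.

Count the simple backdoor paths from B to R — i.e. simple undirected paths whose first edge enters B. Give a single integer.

2

A backdoor path from B to R is any simple undirected path whose first edge points into B (i.e. leaves B via a parent).
Parents of B: {V}.
Enumerating:
  P1: B <- V -> L -> A <- R
  P2: B <- V -> A <- R
That exhausts the simple backdoor paths. Count: 2.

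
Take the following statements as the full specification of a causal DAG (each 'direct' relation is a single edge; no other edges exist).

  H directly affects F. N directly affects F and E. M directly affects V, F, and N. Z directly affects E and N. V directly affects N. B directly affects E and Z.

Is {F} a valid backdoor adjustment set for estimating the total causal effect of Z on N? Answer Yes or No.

Backdoor paths from Z to N (paths whose first edge points into Z):
  P1: Z <- B -> E <- N
Condition 1 (no descendant of Z in the set): FAILS — F is a descendant of Z.
Condition 2 (every backdoor path blocked by {F}):
  P1: blocked at collider E (neither it nor any descendant is in the conditioning set).
{F} does not satisfy the backdoor criterion.

No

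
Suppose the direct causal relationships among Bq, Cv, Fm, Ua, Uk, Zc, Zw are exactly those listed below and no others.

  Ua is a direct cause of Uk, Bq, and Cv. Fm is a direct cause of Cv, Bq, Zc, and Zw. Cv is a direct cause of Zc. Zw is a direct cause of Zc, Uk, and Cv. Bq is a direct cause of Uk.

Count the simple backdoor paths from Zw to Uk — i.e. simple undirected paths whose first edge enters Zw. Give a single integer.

6

A backdoor path from Zw to Uk is any simple undirected path whose first edge points into Zw (i.e. leaves Zw via a parent).
Parents of Zw: {Fm}.
Enumerating:
  P1: Zw <- Fm -> Bq <- Ua -> Uk
  P2: Zw <- Fm -> Bq -> Uk
  P3: Zw <- Fm -> Cv <- Ua -> Bq -> Uk
  P4: Zw <- Fm -> Cv <- Ua -> Uk
  P5: Zw <- Fm -> Zc <- Cv <- Ua -> Bq -> Uk
  P6: Zw <- Fm -> Zc <- Cv <- Ua -> Uk
That exhausts the simple backdoor paths. Count: 6.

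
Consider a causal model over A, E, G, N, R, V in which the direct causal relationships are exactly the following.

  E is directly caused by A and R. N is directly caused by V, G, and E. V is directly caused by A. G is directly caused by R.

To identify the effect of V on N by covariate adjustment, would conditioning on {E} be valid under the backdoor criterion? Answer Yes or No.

No

Backdoor paths from V to N (paths whose first edge points into V):
  P1: V <- A -> E <- R -> G -> N
  P2: V <- A -> E -> N
Condition 1 (no descendant of V in the set): holds — descendants of V are {N}; none are in {E}.
Condition 2 (every backdoor path blocked by {E}):
  P1: open — collider(s) E are conditioned on (or have a conditioned descendant) and no non-collider on the path is in the set.
  P2: blocked at chain node E ∈ conditioning set.
{E} does not satisfy the backdoor criterion.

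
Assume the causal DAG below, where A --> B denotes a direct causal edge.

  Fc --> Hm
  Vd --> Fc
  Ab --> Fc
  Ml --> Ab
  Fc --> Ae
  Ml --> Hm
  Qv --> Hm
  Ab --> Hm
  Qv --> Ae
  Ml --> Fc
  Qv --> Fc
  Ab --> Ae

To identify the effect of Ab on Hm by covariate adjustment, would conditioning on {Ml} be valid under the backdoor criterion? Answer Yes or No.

Yes

Backdoor paths from Ab to Hm (paths whose first edge points into Ab):
  P1: Ab <- Ml -> Fc <- Qv -> Hm
  P2: Ab <- Ml -> Fc -> Ae <- Qv -> Hm
  P3: Ab <- Ml -> Fc -> Hm
  P4: Ab <- Ml -> Hm
Condition 1 (no descendant of Ab in the set): holds — descendants of Ab are {Ae, Fc, Hm}; none are in {Ml}.
Condition 2 (every backdoor path blocked by {Ml}):
  P1: blocked at fork node Ml ∈ conditioning set.
  P2: blocked at fork node Ml ∈ conditioning set.
  P3: blocked at fork node Ml ∈ conditioning set.
  P4: blocked at fork node Ml ∈ conditioning set.
{Ml} satisfies the backdoor criterion.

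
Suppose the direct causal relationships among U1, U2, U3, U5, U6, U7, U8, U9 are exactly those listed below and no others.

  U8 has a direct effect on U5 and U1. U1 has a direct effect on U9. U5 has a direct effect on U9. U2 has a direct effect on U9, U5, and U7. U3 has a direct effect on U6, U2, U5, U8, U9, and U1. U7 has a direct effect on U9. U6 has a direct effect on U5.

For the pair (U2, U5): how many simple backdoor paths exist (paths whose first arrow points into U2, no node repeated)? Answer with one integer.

A backdoor path from U2 to U5 is any simple undirected path whose first edge points into U2 (i.e. leaves U2 via a parent).
Parents of U2: {U3}.
Enumerating:
  P1: U2 <- U3 -> U8 -> U5
  P2: U2 <- U3 -> U8 -> U1 -> U9 <- U5
  P3: U2 <- U3 -> U6 -> U5
  P4: U2 <- U3 -> U5
  P5: U2 <- U3 -> U1 <- U8 -> U5
  P6: U2 <- U3 -> U1 -> U9 <- U5
  P7: U2 <- U3 -> U9 <- U5
  P8: U2 <- U3 -> U9 <- U1 <- U8 -> U5
That exhausts the simple backdoor paths. Count: 8.

8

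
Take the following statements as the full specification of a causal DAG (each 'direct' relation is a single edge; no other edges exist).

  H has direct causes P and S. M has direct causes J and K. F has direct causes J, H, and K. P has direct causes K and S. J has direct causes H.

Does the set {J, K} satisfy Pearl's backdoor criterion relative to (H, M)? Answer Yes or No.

Backdoor paths from H to M (paths whose first edge points into H):
  P1: H <- S -> P <- K -> F <- J -> M
  P2: H <- S -> P <- K -> M
  P3: H <- P <- K -> F <- J -> M
  P4: H <- P <- K -> M
Condition 1 (no descendant of H in the set): FAILS — J is a descendant of H.
Condition 2 (every backdoor path blocked by {J, K}):
  P1: blocked at fork node K ∈ conditioning set.
  P2: blocked at fork node K ∈ conditioning set.
  P3: blocked at fork node K ∈ conditioning set.
  P4: blocked at fork node K ∈ conditioning set.
{J, K} does not satisfy the backdoor criterion.

No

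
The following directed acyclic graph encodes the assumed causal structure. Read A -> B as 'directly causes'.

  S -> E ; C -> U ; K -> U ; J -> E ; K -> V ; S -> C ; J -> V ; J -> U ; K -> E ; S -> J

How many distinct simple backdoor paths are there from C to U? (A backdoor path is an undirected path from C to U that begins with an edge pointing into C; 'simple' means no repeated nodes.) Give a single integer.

A backdoor path from C to U is any simple undirected path whose first edge points into C (i.e. leaves C via a parent).
Parents of C: {S}.
Enumerating:
  P1: C <- S -> J -> U
  P2: C <- S -> J -> V <- K -> U
  P3: C <- S -> J -> E <- K -> U
  P4: C <- S -> E <- J -> U
  P5: C <- S -> E <- J -> V <- K -> U
  P6: C <- S -> E <- K -> U
  P7: C <- S -> E <- K -> V <- J -> U
That exhausts the simple backdoor paths. Count: 7.

7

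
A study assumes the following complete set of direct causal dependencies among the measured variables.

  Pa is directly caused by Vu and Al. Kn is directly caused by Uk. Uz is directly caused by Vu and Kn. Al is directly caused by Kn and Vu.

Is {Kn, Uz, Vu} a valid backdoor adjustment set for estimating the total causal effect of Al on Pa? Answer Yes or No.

Yes

Backdoor paths from Al to Pa (paths whose first edge points into Al):
  P1: Al <- Vu -> Pa
  P2: Al <- Kn -> Uz <- Vu -> Pa
Condition 1 (no descendant of Al in the set): holds — descendants of Al are {Pa}; none are in {Kn, Uz, Vu}.
Condition 2 (every backdoor path blocked by {Kn, Uz, Vu}):
  P1: blocked at fork node Vu ∈ conditioning set.
  P2: blocked at fork node Kn ∈ conditioning set.
{Kn, Uz, Vu} satisfies the backdoor criterion.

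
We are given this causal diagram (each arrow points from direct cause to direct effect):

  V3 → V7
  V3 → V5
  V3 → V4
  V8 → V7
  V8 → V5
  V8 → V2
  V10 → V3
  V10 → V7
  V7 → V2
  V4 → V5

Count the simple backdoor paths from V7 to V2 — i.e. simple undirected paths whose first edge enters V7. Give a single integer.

5

A backdoor path from V7 to V2 is any simple undirected path whose first edge points into V7 (i.e. leaves V7 via a parent).
Parents of V7: {V10, V3, V8}.
Enumerating:
  P1: V7 <- V8 -> V2
  P2: V7 <- V10 -> V3 -> V4 -> V5 <- V8 -> V2
  P3: V7 <- V10 -> V3 -> V5 <- V8 -> V2
  P4: V7 <- V3 -> V4 -> V5 <- V8 -> V2
  P5: V7 <- V3 -> V5 <- V8 -> V2
That exhausts the simple backdoor paths. Count: 5.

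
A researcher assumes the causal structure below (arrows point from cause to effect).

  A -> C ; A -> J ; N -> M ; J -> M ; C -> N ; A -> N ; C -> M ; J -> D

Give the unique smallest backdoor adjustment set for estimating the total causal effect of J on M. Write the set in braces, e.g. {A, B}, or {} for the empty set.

{A}

Variables eligible for adjustment (non-descendants of J, excluding J and M): {A, C, N}.
Backdoor paths from J to M:
  P1: J <- A -> C -> N -> M
  P2: J <- A -> C -> M
  P3: J <- A -> N <- C -> M
  P4: J <- A -> N -> M
The empty set is not sufficient: P1 (J <- A -> C -> N -> M) has no collider blocking it and no conditioned non-collider, so it is open.
Try {A}:
  P1: blocked at fork node A ∈ conditioning set.
  P2: blocked at fork node A ∈ conditioning set.
  P3: blocked at fork node A ∈ conditioning set.
  P4: blocked at fork node A ∈ conditioning set.
{A} contains no descendant of J and blocks every backdoor path.
No other singleton works — e.g. {C} leaves P4 open — so {A} is the unique smallest valid adjustment set.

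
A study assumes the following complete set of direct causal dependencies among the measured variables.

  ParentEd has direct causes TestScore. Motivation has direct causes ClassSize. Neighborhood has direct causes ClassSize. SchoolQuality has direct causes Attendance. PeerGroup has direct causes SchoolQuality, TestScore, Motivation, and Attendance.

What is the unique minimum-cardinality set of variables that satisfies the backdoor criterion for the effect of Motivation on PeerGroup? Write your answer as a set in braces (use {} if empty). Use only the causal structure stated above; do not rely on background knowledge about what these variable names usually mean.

{}

Variables eligible for adjustment (non-descendants of Motivation, excluding Motivation and PeerGroup): {Attendance, ClassSize, Neighborhood, ParentEd, SchoolQuality, TestScore}.
Backdoor paths from Motivation to PeerGroup:
  (none)
With no backdoor paths the empty set already satisfies the criterion, and it is trivially minimal.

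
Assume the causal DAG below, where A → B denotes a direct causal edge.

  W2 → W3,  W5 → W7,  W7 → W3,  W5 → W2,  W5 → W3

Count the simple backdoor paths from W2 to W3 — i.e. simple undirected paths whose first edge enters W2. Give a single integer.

2

A backdoor path from W2 to W3 is any simple undirected path whose first edge points into W2 (i.e. leaves W2 via a parent).
Parents of W2: {W5}.
Enumerating:
  P1: W2 <- W5 -> W7 -> W3
  P2: W2 <- W5 -> W3
That exhausts the simple backdoor paths. Count: 2.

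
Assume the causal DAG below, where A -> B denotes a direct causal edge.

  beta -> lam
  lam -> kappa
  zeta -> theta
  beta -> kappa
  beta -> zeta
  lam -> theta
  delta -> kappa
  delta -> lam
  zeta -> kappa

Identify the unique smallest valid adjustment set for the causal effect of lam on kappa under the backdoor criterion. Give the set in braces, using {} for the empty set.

{beta, delta}

Variables eligible for adjustment (non-descendants of lam, excluding lam and kappa): {beta, delta, zeta}.
Backdoor paths from lam to kappa:
  P1: lam <- beta -> zeta -> kappa
  P2: lam <- beta -> kappa
  P3: lam <- delta -> kappa
The empty set is not sufficient: P1 (lam <- beta -> zeta -> kappa) has no collider blocking it and no conditioned non-collider, so it is open.
Try {beta, delta}:
  P1: blocked at fork node beta ∈ conditioning set.
  P2: blocked at fork node beta ∈ conditioning set.
  P3: blocked at fork node delta ∈ conditioning set.
{beta, delta} contains no descendant of lam and blocks every backdoor path.
Every element of {beta, delta} is needed (dropping beta leaves P1 open; dropping delta leaves P3 open), so no proper subset is valid.
Among all size-2 subsets of the eligible variables, only {beta, delta} blocks every backdoor path, so it is the unique smallest valid adjustment set.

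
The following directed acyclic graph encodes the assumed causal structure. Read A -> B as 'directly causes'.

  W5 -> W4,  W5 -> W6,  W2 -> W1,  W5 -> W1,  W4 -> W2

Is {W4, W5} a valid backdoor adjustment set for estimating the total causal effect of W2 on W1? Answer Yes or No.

Yes

Backdoor paths from W2 to W1 (paths whose first edge points into W2):
  P1: W2 <- W4 <- W5 -> W1
Condition 1 (no descendant of W2 in the set): holds — descendants of W2 are {W1}; none are in {W4, W5}.
Condition 2 (every backdoor path blocked by {W4, W5}):
  P1: blocked at chain node W4 ∈ conditioning set.
{W4, W5} satisfies the backdoor criterion.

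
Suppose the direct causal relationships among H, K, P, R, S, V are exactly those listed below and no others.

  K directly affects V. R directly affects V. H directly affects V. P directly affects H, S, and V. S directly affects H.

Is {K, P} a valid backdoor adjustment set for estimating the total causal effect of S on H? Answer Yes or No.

Backdoor paths from S to H (paths whose first edge points into S):
  P1: S <- P -> H
  P2: S <- P -> V <- H
Condition 1 (no descendant of S in the set): holds — descendants of S are {H, V}; none are in {K, P}.
Condition 2 (every backdoor path blocked by {K, P}):
  P1: blocked at fork node P ∈ conditioning set.
  P2: blocked at fork node P ∈ conditioning set.
{K, P} satisfies the backdoor criterion.

Yes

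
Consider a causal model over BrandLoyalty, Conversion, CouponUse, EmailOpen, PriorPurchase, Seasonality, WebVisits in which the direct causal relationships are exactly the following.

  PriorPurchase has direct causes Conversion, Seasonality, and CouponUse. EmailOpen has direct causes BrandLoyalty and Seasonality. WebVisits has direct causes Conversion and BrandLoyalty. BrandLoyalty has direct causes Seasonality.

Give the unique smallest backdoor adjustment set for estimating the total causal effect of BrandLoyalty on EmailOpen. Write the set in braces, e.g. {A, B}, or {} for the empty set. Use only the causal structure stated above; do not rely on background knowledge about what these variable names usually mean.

{Seasonality}

Variables eligible for adjustment (non-descendants of BrandLoyalty, excluding BrandLoyalty and EmailOpen): {Conversion, CouponUse, PriorPurchase, Seasonality}.
Backdoor paths from BrandLoyalty to EmailOpen:
  P1: BrandLoyalty <- Seasonality -> EmailOpen
The empty set is not sufficient: P1 (BrandLoyalty <- Seasonality -> EmailOpen) has no collider blocking it and no conditioned non-collider, so it is open.
Try {Seasonality}:
  P1: blocked at fork node Seasonality ∈ conditioning set.
{Seasonality} contains no descendant of BrandLoyalty and blocks every backdoor path.
No other singleton works — e.g. {Conversion} leaves P1 open — so {Seasonality} is the unique smallest valid adjustment set.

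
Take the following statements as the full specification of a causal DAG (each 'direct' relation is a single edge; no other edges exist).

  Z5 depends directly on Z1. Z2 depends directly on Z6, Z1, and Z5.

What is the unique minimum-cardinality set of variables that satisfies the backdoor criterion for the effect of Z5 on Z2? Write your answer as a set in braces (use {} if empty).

Variables eligible for adjustment (non-descendants of Z5, excluding Z5 and Z2): {Z1, Z6}.
Backdoor paths from Z5 to Z2:
  P1: Z5 <- Z1 -> Z2
The empty set is not sufficient: P1 (Z5 <- Z1 -> Z2) has no collider blocking it and no conditioned non-collider, so it is open.
Try {Z1}:
  P1: blocked at fork node Z1 ∈ conditioning set.
{Z1} contains no descendant of Z5 and blocks every backdoor path.
No other singleton works — e.g. {Z6} leaves P1 open — so {Z1} is the unique smallest valid adjustment set.

{Z1}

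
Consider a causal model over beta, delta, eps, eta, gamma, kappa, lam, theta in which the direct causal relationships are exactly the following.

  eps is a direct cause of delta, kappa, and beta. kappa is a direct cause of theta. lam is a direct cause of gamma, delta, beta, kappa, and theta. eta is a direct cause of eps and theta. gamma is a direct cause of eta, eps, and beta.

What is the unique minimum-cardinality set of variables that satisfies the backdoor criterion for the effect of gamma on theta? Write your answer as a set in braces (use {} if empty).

Variables eligible for adjustment (non-descendants of gamma, excluding gamma and theta): {lam}.
Backdoor paths from gamma to theta:
  P1: gamma <- lam -> kappa <- eps <- eta -> theta
  P2: gamma <- lam -> kappa -> theta
  P3: gamma <- lam -> beta <- eps <- eta -> theta
  P4: gamma <- lam -> beta <- eps -> kappa -> theta
  P5: gamma <- lam -> theta
  P6: gamma <- lam -> delta <- eps <- eta -> theta
  P7: gamma <- lam -> delta <- eps -> kappa -> theta
The empty set is not sufficient: P2 (gamma <- lam -> kappa -> theta) has no collider blocking it and no conditioned non-collider, so it is open.
Try {lam}:
  P1: blocked at fork node lam ∈ conditioning set.
  P2: blocked at fork node lam ∈ conditioning set.
  P3: blocked at fork node lam ∈ conditioning set.
  P4: blocked at fork node lam ∈ conditioning set.
  P5: blocked at fork node lam ∈ conditioning set.
  P6: blocked at fork node lam ∈ conditioning set.
  P7: blocked at fork node lam ∈ conditioning set.
{lam} contains no descendant of gamma and blocks every backdoor path.
{lam} is the unique smallest valid adjustment set.

{lam}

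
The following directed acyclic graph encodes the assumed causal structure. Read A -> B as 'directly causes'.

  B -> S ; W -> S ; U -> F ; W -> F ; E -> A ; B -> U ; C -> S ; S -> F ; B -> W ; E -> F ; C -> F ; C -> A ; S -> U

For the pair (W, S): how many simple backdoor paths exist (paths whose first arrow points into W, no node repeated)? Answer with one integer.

5

A backdoor path from W to S is any simple undirected path whose first edge points into W (i.e. leaves W via a parent).
Parents of W: {B}.
Enumerating:
  P1: W <- B -> S
  P2: W <- B -> U <- S
  P3: W <- B -> U -> F <- E -> A <- C -> S
  P4: W <- B -> U -> F <- C -> S
  P5: W <- B -> U -> F <- S
That exhausts the simple backdoor paths. Count: 5.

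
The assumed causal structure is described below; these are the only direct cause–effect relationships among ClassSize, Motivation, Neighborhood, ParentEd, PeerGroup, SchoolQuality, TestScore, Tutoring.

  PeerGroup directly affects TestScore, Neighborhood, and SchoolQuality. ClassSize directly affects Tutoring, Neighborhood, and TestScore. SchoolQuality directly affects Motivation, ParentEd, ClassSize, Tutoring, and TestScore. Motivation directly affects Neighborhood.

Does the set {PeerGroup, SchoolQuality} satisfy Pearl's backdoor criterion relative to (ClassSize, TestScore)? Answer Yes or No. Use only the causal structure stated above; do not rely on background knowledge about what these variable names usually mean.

Backdoor paths from ClassSize to TestScore (paths whose first edge points into ClassSize):
  P1: ClassSize <- SchoolQuality <- PeerGroup -> TestScore
  P2: ClassSize <- SchoolQuality -> Motivation -> Neighborhood <- PeerGroup -> TestScore
  P3: ClassSize <- SchoolQuality -> TestScore
Condition 1 (no descendant of ClassSize in the set): holds — descendants of ClassSize are {Neighborhood, TestScore, Tutoring}; none are in {PeerGroup, SchoolQuality}.
Condition 2 (every backdoor path blocked by {PeerGroup, SchoolQuality}):
  P1: blocked at chain node SchoolQuality ∈ conditioning set.
  P2: blocked at fork node SchoolQuality ∈ conditioning set.
  P3: blocked at fork node SchoolQuality ∈ conditioning set.
{PeerGroup, SchoolQuality} satisfies the backdoor criterion.

Yes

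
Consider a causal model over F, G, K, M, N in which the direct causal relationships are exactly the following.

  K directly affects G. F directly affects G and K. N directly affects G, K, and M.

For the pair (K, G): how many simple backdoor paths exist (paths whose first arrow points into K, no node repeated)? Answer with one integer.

A backdoor path from K to G is any simple undirected path whose first edge points into K (i.e. leaves K via a parent).
Parents of K: {F, N}.
Enumerating:
  P1: K <- N -> G
  P2: K <- F -> G
That exhausts the simple backdoor paths. Count: 2.

2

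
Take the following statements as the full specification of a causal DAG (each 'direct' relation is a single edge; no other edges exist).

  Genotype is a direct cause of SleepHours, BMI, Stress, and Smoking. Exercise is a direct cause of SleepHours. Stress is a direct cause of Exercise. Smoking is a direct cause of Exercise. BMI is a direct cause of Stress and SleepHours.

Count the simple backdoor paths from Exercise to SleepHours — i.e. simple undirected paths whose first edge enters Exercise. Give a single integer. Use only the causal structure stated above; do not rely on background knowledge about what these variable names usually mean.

7

A backdoor path from Exercise to SleepHours is any simple undirected path whose first edge points into Exercise (i.e. leaves Exercise via a parent).
Parents of Exercise: {Smoking, Stress}.
Enumerating:
  P1: Exercise <- Stress <- Genotype -> BMI -> SleepHours
  P2: Exercise <- Stress <- Genotype -> SleepHours
  P3: Exercise <- Stress <- BMI <- Genotype -> SleepHours
  P4: Exercise <- Stress <- BMI -> SleepHours
  P5: Exercise <- Smoking <- Genotype -> BMI -> SleepHours
  P6: Exercise <- Smoking <- Genotype -> Stress <- BMI -> SleepHours
  P7: Exercise <- Smoking <- Genotype -> SleepHours
That exhausts the simple backdoor paths. Count: 7.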